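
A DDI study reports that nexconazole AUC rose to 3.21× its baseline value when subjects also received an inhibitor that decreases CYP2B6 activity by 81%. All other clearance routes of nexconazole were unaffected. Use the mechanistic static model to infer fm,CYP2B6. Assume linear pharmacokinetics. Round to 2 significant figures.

0.85

Let x = fm,CYP2B6. Because AUC ∝ 1/CL, relative clearance fell to 1/3.21 = 0.3115.
Setting x·0.19 + (1 − x) = 0.3115 and solving: x = (0.3115 − 1)/(0.19 − 1) = 0.85.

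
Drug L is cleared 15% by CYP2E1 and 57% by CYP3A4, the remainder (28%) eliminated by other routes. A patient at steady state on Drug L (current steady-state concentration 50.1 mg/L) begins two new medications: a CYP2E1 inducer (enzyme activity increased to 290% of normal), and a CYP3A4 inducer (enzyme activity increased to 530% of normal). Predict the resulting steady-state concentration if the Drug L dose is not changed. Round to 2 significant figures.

The CYP2E1 pathway (15% of clearance) increases to 2.9× activity: 0.15 × 2.9 = 0.435.
The CYP3A4 pathway (57% of clearance) rises to 5.3× activity: 0.57 × 5.3 = 3.021.
The remaining 28% of clearance is unaffected.
CL_new/CL_old = 0.435 + 3.021 + 0.28 = 3.736.
Dividing the baseline by the relative clearance: 50.1 / 3.736 = 13 mg/L.

13 mg/L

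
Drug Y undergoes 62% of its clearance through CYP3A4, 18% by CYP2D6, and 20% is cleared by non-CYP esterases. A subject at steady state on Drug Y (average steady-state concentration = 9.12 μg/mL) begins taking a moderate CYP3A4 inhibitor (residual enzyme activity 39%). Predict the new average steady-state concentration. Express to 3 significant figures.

CYP3A4: 0.62 × 0.39 = 0.2418
CYP2D6: 0.18 (unchanged)
Other: 0.2 (unchanged)
CL_new/CL_old = 0.2418 + 0.18 + 0.2 = 0.6218.
With dosing unchanged, average steady-state concentration scales as 1/CL: 9.12 / 0.6218 = 14.7 μg/mL.

14.7 μg/mL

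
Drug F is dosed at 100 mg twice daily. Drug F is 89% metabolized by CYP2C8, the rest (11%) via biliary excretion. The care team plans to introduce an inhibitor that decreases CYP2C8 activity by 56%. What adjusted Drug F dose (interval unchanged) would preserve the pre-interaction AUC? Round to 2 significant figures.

50 mg

The CYP2C8 pathway (89% of clearance) falls to 0.44× activity: 0.89 × 0.44 = 0.3916.
Non-CYP routes (11%) are unchanged.
Relative clearance = 0.3916 + 0.11 = 0.5016.
To maintain the same steady-state level, dose must scale with clearance: new dose = 100 × 0.5016 = 50 mg.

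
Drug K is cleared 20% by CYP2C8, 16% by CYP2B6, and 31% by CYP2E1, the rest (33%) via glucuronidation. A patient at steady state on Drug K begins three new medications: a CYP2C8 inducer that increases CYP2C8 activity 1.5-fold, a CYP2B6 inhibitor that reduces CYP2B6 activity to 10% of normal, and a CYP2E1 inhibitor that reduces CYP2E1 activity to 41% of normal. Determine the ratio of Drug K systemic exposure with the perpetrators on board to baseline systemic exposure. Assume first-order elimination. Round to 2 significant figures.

CYP2C8: 0.2 × 1.5 = 0.3
CYP2B6: 0.16 × 0.1 = 0.016
CYP2E1: 0.31 × 0.41 = 0.1271
Other: 0.33 (unchanged)
CL_new/CL_old = 0.3 + 0.016 + 0.1271 + 0.33 = 0.7731.
Systemic exposure ∝ 1/CL: fold-change = 1 / 0.7731 = 1.3.

1.3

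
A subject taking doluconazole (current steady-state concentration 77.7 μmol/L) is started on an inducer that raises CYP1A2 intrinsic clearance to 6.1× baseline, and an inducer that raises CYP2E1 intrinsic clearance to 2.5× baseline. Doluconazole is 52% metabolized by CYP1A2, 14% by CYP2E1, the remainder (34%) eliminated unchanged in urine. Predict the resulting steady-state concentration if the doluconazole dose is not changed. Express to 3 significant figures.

CYP1A2: 0.52 × 6.1 = 3.172
CYP2E1: 0.14 × 2.5 = 0.35
Other: 0.34 (unchanged)
Relative clearance = 3.172 + 0.35 + 0.34 = 3.862.
Dividing the baseline by the relative clearance: 77.7 / 3.862 = 20.1 μmol/L.

20.1 μmol/L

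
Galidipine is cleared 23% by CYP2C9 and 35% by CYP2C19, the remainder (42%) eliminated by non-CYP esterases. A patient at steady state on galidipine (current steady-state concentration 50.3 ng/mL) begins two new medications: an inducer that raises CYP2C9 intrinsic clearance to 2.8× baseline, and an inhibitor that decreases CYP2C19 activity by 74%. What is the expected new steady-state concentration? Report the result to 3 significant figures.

43.5 ng/mL

The CYP2C9 pathway (23% of clearance) rises to 2.8× activity: 0.23 × 2.8 = 0.644.
The CYP2C19 pathway (35% of clearance) is reduced to 0.26× activity: 0.35 × 0.26 = 0.091.
The remaining 42% of clearance is unaffected.
Relative clearance = 0.644 + 0.091 + 0.42 = 1.155.
New steady-state concentration = 50.3 / 1.155 = 43.5 ng/mL (concentration scales inversely with clearance).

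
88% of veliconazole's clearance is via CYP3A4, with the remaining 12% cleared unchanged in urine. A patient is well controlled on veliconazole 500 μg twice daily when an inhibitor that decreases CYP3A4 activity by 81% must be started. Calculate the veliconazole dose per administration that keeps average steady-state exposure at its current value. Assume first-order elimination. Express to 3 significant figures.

144 μg

The CYP3A4 pathway (88% of clearance) drops to 0.19× activity: 0.88 × 0.19 = 0.1672.
Non-CYP routes (12%) are unchanged.
New clearance relative to baseline: 0.1672 + 0.12 = 0.2872.
Exposure is unchanged when dose changes in proportion to clearance. New dose = 500 μg × 0.2872 = 144 μg.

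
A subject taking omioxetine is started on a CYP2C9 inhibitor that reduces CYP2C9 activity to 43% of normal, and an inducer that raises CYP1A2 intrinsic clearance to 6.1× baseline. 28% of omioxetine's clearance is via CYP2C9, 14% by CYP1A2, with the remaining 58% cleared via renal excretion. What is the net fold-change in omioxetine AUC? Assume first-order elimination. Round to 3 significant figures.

The CYP2C9 pathway (28% of clearance) falls to 0.43× activity: 0.28 × 0.43 = 0.1204.
The CYP1A2 pathway (14% of clearance) is boosted to 6.1× activity: 0.14 × 6.1 = 0.854.
The remaining 58% of clearance is unaffected.
Relative clearance = 0.1204 + 0.854 + 0.58 = 1.5544.
AUC ∝ 1/CL: fold-change = 1 / 1.5544 = 0.643.

0.643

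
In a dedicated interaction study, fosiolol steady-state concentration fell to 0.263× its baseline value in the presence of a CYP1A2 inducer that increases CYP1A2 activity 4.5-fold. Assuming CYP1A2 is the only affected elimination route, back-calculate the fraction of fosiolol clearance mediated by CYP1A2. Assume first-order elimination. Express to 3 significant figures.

Write x for the fraction cleared via CYP1A2. The observed steady-state concentration change means clearance rose to 1/0.263 = 3.802 of baseline.
Only the CYP1A2 route changed, so 3.802 = x·4.5 + (1 − x), giving x = 0.801.

0.801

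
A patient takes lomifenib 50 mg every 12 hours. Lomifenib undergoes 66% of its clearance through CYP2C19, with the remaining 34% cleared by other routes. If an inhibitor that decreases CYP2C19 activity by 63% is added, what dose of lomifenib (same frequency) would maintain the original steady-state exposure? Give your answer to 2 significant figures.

29 mg

The CYP2C19 pathway (66% of clearance) drops to 0.37× activity: 0.66 × 0.37 = 0.2442.
Non-CYP routes (34%) are unchanged.
CL_new/CL_old = 0.2442 + 0.34 = 0.5842.
To maintain the same steady-state level, dose must scale with clearance: new dose = 50 × 0.5842 = 29 mg.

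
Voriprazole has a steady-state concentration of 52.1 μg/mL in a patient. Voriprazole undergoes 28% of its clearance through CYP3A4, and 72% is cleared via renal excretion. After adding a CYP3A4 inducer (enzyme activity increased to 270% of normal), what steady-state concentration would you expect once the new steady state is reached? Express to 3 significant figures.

CYP3A4: 0.28 × 2.7 = 0.756
Other: 0.72 (unchanged)
CL_new/CL_old = 0.756 + 0.72 = 1.476.
New steady-state concentration = baseline ÷ relative clearance = 52.1 / 1.476 = 35.3 μg/mL.

35.3 μg/mL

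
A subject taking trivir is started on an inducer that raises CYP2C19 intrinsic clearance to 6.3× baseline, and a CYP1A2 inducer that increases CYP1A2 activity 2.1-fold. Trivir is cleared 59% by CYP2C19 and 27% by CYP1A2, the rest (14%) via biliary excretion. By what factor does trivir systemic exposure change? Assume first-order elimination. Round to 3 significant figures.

CYP2C19: 0.59 × 6.3 = 3.717
CYP1A2: 0.27 × 2.1 = 0.567
Other: 0.14 (unchanged)
CL_new/CL_old = 3.717 + 0.567 + 0.14 = 4.424.
Because systemic exposure varies inversely with clearance, the combined effect is 1 / 4.424 = 0.226.

0.226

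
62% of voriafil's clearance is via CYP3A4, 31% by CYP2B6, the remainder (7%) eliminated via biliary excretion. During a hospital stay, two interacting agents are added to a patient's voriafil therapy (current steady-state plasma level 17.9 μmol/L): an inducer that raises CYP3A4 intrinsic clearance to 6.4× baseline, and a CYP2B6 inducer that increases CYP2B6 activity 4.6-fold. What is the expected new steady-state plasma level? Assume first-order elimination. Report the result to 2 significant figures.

The CYP3A4 pathway (62% of clearance) increases to 6.4× activity: 0.62 × 6.4 = 3.968.
The CYP2B6 pathway (31% of clearance) is boosted to 4.6× activity: 0.31 × 4.6 = 1.426.
The remaining 7% of clearance is unaffected.
Relative clearance = 3.968 + 1.426 + 0.07 = 5.464.
New steady-state plasma level = 17.9 / 5.464 = 3.3 μmol/L (concentration scales inversely with clearance).

3.3 μmol/L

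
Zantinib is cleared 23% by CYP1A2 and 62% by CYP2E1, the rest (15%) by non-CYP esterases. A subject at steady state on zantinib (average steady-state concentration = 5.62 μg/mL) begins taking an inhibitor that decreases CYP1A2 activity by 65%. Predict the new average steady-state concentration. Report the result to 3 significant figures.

The CYP1A2 pathway (23% of clearance) drops to 0.35× activity: 0.23 × 0.35 = 0.0805.
CYP2E1 (62%) and the residual 15% are unaffected.
New clearance relative to baseline: 0.0805 + 0.62 + 0.15 = 0.8505.
Average steady-state concentration ∝ 1/CL, so new value = 5.62 / 0.8505 = 6.61 μg/mL.

6.61 μg/mL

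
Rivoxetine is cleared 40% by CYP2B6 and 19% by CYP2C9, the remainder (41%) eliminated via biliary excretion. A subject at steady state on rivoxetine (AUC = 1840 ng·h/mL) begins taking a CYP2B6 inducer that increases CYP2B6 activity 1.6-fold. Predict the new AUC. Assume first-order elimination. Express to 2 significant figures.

1.5 × 10³ ng·h/mL

The CYP2B6 pathway (40% of clearance) rises to 1.6× activity: 0.4 × 1.6 = 0.64.
CYP2C9 (19%) and the residual 41% are unaffected.
CL_new/CL_old = 0.64 + 0.19 + 0.41 = 1.24.
AUC ∝ 1/CL, so new value = 1840 / 1.24 = 1.5 × 10³ ng·h/mL.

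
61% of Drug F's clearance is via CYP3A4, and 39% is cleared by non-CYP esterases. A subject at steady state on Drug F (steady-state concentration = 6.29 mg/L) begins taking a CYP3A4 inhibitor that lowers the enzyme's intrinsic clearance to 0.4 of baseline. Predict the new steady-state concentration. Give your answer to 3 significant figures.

The CYP3A4 pathway (61% of clearance) is reduced to 0.4× activity: 0.61 × 0.4 = 0.244.
The remaining 39% of clearance is unaffected.
Relative clearance = 0.244 + 0.39 = 0.634.
New steady-state concentration = baseline ÷ relative clearance = 6.29 / 0.634 = 9.92 mg/L.

9.92 mg/L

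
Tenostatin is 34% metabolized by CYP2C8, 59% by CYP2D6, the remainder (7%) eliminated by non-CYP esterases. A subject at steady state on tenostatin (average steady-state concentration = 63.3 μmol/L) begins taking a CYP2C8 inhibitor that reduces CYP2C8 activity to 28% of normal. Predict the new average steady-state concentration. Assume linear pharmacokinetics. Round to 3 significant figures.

The CYP2C8 pathway (34% of clearance) is reduced to 0.28× activity: 0.34 × 0.28 = 0.0952.
CYP2D6 (59%) and the residual 7% are unaffected.
New clearance relative to baseline: 0.0952 + 0.59 + 0.07 = 0.7552.
Average steady-state concentration ∝ 1/CL, so new value = 63.3 / 0.7552 = 83.8 μmol/L.

83.8 μmol/L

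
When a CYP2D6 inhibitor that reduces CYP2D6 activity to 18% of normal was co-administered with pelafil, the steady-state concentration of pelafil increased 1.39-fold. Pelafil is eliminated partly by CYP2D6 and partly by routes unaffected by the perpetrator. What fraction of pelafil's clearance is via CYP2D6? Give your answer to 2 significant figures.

Write x for the fraction cleared via CYP2D6. The observed steady-state concentration change means clearance fell to 1/1.39 = 0.7194 of baseline.
Only the CYP2D6 route changed, so 0.7194 = x·0.18 + (1 − x), giving x = 0.34.

0.34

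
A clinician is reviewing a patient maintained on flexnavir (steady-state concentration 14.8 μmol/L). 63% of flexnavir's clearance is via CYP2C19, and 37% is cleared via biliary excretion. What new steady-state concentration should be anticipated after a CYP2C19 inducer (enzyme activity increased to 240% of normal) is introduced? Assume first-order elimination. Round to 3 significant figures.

7.86 μmol/L

The CYP2C19 pathway (63% of clearance) is boosted to 2.4× activity: 0.63 × 2.4 = 1.512.
The remaining 37% of clearance is unaffected.
New clearance relative to baseline: 1.512 + 0.37 = 1.882.
With dosing unchanged, steady-state concentration scales as 1/CL: 14.8 / 1.882 = 7.86 μmol/L.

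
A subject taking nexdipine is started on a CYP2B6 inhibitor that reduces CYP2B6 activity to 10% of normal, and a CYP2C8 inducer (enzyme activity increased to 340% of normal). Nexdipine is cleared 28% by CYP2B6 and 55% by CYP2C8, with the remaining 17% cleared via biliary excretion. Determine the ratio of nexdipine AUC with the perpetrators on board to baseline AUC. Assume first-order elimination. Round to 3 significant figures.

0.484

The CYP2B6 pathway (28% of clearance) is reduced to 0.1× activity: 0.28 × 0.1 = 0.028.
The CYP2C8 pathway (55% of clearance) increases to 3.4× activity: 0.55 × 3.4 = 1.87.
The remaining 17% of clearance is unaffected.
New clearance relative to baseline: 0.028 + 1.87 + 0.17 = 2.068.
Net AUC ratio = 1 / 2.068 = 0.484.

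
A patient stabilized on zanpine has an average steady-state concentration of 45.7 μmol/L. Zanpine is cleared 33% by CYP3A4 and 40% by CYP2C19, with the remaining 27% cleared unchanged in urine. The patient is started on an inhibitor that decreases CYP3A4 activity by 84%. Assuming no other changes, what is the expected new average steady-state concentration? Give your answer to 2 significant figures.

The CYP3A4 pathway (33% of clearance) falls to 0.16× activity: 0.33 × 0.16 = 0.0528.
CYP2C19 (40%) and the residual 27% are unaffected.
New clearance relative to baseline: 0.0528 + 0.4 + 0.27 = 0.7228.
New average steady-state concentration = baseline ÷ relative clearance = 45.7 / 0.7228 = 63 μmol/L.

63 μmol/L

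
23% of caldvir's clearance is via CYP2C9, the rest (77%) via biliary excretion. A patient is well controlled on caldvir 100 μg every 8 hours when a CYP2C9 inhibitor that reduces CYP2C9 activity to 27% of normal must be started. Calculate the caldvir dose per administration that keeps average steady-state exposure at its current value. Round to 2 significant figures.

CYP2C9: 0.23 × 0.27 = 0.0621
Other: 0.77 (unchanged)
New clearance relative to baseline: 0.0621 + 0.77 = 0.8321.
Exposure is unchanged when dose changes in proportion to clearance. New dose = 100 μg × 0.8321 = 83 μg.

83 μg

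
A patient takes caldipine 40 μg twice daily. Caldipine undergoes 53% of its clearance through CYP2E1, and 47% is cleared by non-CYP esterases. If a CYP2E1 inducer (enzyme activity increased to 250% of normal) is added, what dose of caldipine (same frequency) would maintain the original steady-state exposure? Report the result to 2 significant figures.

The CYP2E1 pathway (53% of clearance) increases to 2.5× activity: 0.53 × 2.5 = 1.325.
The remaining 47% of clearance is unaffected.
CL_new/CL_old = 1.325 + 0.47 = 1.795.
To maintain the same steady-state level, dose must scale with clearance: new dose = 40 × 1.795 = 72 μg.

72 μg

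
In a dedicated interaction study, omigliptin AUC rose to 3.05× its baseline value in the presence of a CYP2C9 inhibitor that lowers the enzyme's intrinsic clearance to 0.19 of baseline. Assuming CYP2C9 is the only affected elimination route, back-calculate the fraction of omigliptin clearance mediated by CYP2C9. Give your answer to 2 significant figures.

0.83

CL'/CL = 1 / 3.05 = 0.3279
0.19·fm + (1 − fm) = 0.3279
fm = (0.3279 − 1) / (0.19 − 1) = 0.83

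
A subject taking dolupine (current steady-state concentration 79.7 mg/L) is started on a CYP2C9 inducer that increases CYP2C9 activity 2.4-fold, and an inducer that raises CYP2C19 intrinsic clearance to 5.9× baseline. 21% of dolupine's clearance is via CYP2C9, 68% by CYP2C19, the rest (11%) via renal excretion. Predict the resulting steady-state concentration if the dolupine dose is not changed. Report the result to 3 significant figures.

The CYP2C9 pathway (21% of clearance) rises to 2.4× activity: 0.21 × 2.4 = 0.504.
The CYP2C19 pathway (68% of clearance) rises to 5.9× activity: 0.68 × 5.9 = 4.012.
Non-CYP routes (11%) are unchanged.
Relative clearance = 0.504 + 4.012 + 0.11 = 4.626.
Steady-state concentration ∝ 1/CL: new value = 79.7 / 4.626 = 17.2 mg/L.

17.2 mg/L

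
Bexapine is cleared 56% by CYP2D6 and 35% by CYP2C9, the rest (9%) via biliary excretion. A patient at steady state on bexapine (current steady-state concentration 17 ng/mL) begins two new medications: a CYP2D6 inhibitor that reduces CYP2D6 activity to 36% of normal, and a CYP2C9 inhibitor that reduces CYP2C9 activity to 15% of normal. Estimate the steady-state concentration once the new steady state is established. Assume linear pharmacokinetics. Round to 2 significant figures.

49 ng/mL

CYP2D6: 0.56 × 0.36 = 0.2016
CYP2C9: 0.35 × 0.15 = 0.0525
Other: 0.09 (unchanged)
New clearance relative to baseline: 0.2016 + 0.0525 + 0.09 = 0.3441.
New steady-state concentration = 17 / 0.3441 = 49 ng/mL (concentration scales inversely with clearance).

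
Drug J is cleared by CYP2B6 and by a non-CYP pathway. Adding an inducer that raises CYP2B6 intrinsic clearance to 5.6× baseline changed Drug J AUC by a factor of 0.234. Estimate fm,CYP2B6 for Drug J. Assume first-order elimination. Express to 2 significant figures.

0.71

Let x = fm,CYP2B6. Because AUC ∝ 1/CL, relative clearance rose to 1/0.234 = 4.274.
Only the CYP2B6 route changed, so 4.274 = x·5.6 + (1 − x), giving x = 0.71.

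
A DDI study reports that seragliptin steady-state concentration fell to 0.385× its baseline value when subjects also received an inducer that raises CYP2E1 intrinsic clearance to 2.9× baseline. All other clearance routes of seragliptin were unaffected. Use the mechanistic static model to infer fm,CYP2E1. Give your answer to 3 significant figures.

CL'/CL = 1 / 0.385 = 2.597
2.9·fm + (1 − fm) = 2.597
fm = (2.597 − 1) / (2.9 − 1) = 0.841

0.841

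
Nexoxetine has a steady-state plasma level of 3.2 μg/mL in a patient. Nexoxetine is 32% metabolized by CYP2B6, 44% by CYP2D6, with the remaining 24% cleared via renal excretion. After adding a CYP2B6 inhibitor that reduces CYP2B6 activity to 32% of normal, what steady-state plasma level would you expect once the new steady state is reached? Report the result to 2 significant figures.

The CYP2B6 pathway (32% of clearance) falls to 0.32× activity: 0.32 × 0.32 = 0.1024.
CYP2D6 (44%) and the residual 24% are unaffected.
CL_new/CL_old = 0.1024 + 0.44 + 0.24 = 0.7824.
Steady-state plasma level ∝ 1/CL, so new value = 3.2 / 0.7824 = 4.1 μg/mL.

4.1 μg/mL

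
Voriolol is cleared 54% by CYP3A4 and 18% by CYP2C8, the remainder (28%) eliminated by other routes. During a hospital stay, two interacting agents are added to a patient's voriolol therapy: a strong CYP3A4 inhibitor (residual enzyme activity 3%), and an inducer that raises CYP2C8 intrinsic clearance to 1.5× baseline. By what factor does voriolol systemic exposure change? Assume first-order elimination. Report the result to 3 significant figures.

1.77

The CYP3A4 pathway (54% of clearance) drops to 0.03× activity: 0.54 × 0.03 = 0.0162.
The CYP2C8 pathway (18% of clearance) rises to 1.5× activity: 0.18 × 1.5 = 0.27.
The remaining 28% of clearance is unaffected.
Relative clearance = 0.0162 + 0.27 + 0.28 = 0.5662.
Net systemic exposure ratio = 1 / 0.5662 = 1.77.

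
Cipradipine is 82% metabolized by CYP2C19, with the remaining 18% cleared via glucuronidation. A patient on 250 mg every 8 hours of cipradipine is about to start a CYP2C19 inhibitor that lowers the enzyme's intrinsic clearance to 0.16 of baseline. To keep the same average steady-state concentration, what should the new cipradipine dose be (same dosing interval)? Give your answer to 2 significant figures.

78 mg

The CYP2C19 pathway (82% of clearance) falls to 0.16× activity: 0.82 × 0.16 = 0.1312.
The remaining 18% of clearance is unaffected.
New clearance relative to baseline: 0.1312 + 0.18 = 0.3112.
Exposure is unchanged when dose changes in proportion to clearance. New dose = 250 mg × 0.3112 = 78 mg.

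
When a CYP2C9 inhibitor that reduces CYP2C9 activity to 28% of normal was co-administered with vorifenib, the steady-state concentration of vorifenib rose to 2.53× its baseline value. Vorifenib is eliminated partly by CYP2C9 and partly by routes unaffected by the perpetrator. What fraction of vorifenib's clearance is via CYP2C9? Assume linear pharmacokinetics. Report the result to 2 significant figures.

0.84

CL'/CL = 1 / 2.53 = 0.3953
0.28·fm + (1 − fm) = 0.3953
fm = (0.3953 − 1) / (0.28 − 1) = 0.84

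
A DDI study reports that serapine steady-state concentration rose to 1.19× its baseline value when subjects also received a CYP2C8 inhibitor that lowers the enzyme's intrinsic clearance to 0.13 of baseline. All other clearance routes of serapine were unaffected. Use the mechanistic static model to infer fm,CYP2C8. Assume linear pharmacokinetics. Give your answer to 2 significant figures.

0.18

Call the CYP2C8 fraction fm. After the interaction, CL_new/CL_old = fm × 0.13 + (1 − fm).
Steady-state concentration ratio = 1 / (new CL fraction), so new CL fraction = 1 / 1.19 = 0.8403.
fm × 0.13 + 1 − fm = 0.8403  ⇒  fm × (0.13 − 1) = −0.1597  ⇒  fm = 0.18.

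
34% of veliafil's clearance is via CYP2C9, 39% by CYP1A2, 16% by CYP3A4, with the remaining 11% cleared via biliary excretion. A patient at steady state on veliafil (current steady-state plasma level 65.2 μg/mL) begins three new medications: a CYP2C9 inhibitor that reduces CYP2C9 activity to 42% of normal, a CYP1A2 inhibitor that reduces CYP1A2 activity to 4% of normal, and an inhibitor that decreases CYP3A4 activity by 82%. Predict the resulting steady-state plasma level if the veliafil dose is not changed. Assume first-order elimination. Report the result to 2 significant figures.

The CYP2C9 pathway (34% of clearance) is reduced to 0.42× activity: 0.34 × 0.42 = 0.1428.
The CYP1A2 pathway (39% of clearance) is reduced to 0.04× activity: 0.39 × 0.04 = 0.0156.
The CYP3A4 pathway (16% of clearance) falls to 0.18× activity: 0.16 × 0.18 = 0.0288.
Non-CYP routes (11%) are unchanged.
Relative clearance = 0.1428 + 0.0156 + 0.0288 + 0.11 = 0.2972.
Dividing the baseline by the relative clearance: 65.2 / 0.2972 = 2.2 × 10² μg/mL.

2.2 × 10² μg/mL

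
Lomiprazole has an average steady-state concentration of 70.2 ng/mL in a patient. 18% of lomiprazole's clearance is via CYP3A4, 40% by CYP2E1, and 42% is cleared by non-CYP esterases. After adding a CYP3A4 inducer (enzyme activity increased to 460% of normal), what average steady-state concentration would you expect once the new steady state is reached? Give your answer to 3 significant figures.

42.6 ng/mL

CYP3A4: 0.18 × 4.6 = 0.828
CYP2E1: 0.4 (unchanged)
Other: 0.42 (unchanged)
Relative clearance = 0.828 + 0.4 + 0.42 = 1.648.
New average steady-state concentration = baseline ÷ relative clearance = 70.2 / 1.648 = 42.6 ng/mL.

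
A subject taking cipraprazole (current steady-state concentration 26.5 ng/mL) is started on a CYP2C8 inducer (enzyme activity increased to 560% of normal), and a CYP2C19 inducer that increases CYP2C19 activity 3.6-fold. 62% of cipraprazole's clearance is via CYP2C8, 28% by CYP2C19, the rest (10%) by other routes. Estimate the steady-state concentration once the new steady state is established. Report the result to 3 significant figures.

The CYP2C8 pathway (62% of clearance) increases to 5.6× activity: 0.62 × 5.6 = 3.472.
The CYP2C19 pathway (28% of clearance) rises to 3.6× activity: 0.28 × 3.6 = 1.008.
The remaining 10% of clearance is unaffected.
CL_new/CL_old = 3.472 + 1.008 + 0.1 = 4.58.
Steady-state concentration ∝ 1/CL: new value = 26.5 / 4.58 = 5.79 ng/mL.

5.79 ng/mL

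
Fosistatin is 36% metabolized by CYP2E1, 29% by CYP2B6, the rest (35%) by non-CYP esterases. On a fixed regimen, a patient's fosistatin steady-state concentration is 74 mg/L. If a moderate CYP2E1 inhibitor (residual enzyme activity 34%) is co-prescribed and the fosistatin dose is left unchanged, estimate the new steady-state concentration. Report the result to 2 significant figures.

CYP2E1: 0.36 × 0.34 = 0.1224
CYP2B6: 0.29 (unchanged)
Other: 0.35 (unchanged)
Relative clearance = 0.1224 + 0.29 + 0.35 = 0.7624.
With dosing unchanged, steady-state concentration scales as 1/CL: 74 / 0.7624 = 97 mg/L.

97 mg/L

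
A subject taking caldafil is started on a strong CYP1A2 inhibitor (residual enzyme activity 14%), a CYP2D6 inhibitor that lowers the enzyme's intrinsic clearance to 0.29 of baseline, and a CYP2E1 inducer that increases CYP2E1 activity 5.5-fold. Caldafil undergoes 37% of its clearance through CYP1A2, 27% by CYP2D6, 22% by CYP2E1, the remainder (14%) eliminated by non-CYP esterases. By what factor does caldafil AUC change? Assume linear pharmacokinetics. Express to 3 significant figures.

0.676

CYP1A2: 0.37 × 0.14 = 0.0518
CYP2D6: 0.27 × 0.29 = 0.0783
CYP2E1: 0.22 × 5.5 = 1.21
Other: 0.14 (unchanged)
New clearance relative to baseline: 0.0518 + 0.0783 + 1.21 + 0.14 = 1.4801.
AUC ∝ 1/CL: fold-change = 1 / 1.4801 = 0.676.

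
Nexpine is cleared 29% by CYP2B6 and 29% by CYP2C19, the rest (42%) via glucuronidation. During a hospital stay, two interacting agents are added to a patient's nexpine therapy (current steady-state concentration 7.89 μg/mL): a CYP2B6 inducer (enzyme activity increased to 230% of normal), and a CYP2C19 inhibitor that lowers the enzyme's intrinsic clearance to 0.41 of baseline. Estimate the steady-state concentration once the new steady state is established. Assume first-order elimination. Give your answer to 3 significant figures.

6.54 μg/mL

The CYP2B6 pathway (29% of clearance) rises to 2.3× activity: 0.29 × 2.3 = 0.667.
The CYP2C19 pathway (29% of clearance) is reduced to 0.41× activity: 0.29 × 0.41 = 0.1189.
The remaining 42% of clearance is unaffected.
New clearance relative to baseline: 0.667 + 0.1189 + 0.42 = 1.2059.
New steady-state concentration = 7.89 / 1.2059 = 6.54 μg/mL (concentration scales inversely with clearance).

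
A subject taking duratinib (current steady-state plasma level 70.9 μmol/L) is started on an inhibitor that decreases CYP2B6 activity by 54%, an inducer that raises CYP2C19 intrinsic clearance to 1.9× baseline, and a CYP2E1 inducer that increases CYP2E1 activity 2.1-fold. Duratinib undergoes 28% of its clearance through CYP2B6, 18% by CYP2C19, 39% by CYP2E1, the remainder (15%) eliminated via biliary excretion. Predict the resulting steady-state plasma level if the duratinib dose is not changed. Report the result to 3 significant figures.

49.2 μmol/L

CYP2B6: 0.28 × 0.46 = 0.1288
CYP2C19: 0.18 × 1.9 = 0.342
CYP2E1: 0.39 × 2.1 = 0.819
Other: 0.15 (unchanged)
CL_new/CL_old = 0.1288 + 0.342 + 0.819 + 0.15 = 1.4398.
Dividing the baseline by the relative clearance: 70.9 / 1.4398 = 49.2 μmol/L.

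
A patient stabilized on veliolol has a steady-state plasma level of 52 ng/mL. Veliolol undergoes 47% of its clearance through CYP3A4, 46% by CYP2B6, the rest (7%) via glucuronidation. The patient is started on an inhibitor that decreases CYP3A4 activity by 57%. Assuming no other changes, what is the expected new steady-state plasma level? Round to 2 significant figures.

71 ng/mL

The CYP3A4 pathway (47% of clearance) is reduced to 0.43× activity: 0.47 × 0.43 = 0.2021.
CYP2B6 (46%) and the residual 7% are unaffected.
Relative clearance = 0.2021 + 0.46 + 0.07 = 0.7321.
New steady-state plasma level = baseline ÷ relative clearance = 52 / 0.7321 = 71 ng/mL.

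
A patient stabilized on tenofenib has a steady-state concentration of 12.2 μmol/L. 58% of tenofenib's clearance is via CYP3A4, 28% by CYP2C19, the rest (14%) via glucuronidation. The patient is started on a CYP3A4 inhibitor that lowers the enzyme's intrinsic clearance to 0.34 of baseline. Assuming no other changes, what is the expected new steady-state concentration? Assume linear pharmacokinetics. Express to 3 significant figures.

19.8 μmol/L

CYP3A4: 0.58 × 0.34 = 0.1972
CYP2C19: 0.28 (unchanged)
Other: 0.14 (unchanged)
New clearance relative to baseline: 0.1972 + 0.28 + 0.14 = 0.6172.
With dosing unchanged, steady-state concentration scales as 1/CL: 12.2 / 0.6172 = 19.8 μmol/L.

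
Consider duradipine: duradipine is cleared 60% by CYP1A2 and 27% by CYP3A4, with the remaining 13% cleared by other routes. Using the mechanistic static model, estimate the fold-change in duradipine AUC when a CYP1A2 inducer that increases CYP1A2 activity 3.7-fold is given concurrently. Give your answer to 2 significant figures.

0.38

The CYP1A2 pathway (60% of clearance) increases to 3.7× activity: 0.6 × 3.7 = 2.22.
CYP3A4 (27%) and the residual 13% are unaffected.
New clearance relative to baseline: 2.22 + 0.27 + 0.13 = 2.62.
AUC is inversely proportional to clearance, so the fold-change is 1 / 2.62 = 0.38.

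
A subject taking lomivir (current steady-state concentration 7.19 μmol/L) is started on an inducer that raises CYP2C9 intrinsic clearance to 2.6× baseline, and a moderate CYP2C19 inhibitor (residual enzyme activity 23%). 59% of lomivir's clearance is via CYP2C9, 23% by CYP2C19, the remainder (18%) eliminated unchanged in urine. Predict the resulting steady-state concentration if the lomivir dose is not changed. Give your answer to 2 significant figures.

4.1 μmol/L

The CYP2C9 pathway (59% of clearance) is boosted to 2.6× activity: 0.59 × 2.6 = 1.534.
The CYP2C19 pathway (23% of clearance) drops to 0.23× activity: 0.23 × 0.23 = 0.0529.
The remaining 18% of clearance is unaffected.
CL_new/CL_old = 1.534 + 0.0529 + 0.18 = 1.7669.
Steady-state concentration ∝ 1/CL: new value = 7.19 / 1.7669 = 4.1 μmol/L.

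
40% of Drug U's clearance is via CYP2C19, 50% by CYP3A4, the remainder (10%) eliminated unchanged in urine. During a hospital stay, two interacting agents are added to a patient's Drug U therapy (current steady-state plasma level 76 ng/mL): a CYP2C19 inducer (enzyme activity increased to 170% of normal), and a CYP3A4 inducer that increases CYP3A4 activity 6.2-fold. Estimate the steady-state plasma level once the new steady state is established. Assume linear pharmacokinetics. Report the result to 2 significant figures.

The CYP2C19 pathway (40% of clearance) increases to 1.7× activity: 0.4 × 1.7 = 0.68.
The CYP3A4 pathway (50% of clearance) is boosted to 6.2× activity: 0.5 × 6.2 = 3.1.
Non-CYP routes (10%) are unchanged.
New clearance relative to baseline: 0.68 + 3.1 + 0.1 = 3.88.
Steady-state plasma level ∝ 1/CL: new value = 76 / 3.88 = 20 ng/mL.

20 ng/mL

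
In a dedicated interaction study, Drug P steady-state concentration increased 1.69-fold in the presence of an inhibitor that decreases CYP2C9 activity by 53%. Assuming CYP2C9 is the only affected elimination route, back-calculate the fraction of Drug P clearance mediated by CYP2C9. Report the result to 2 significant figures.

0.77

Let fm be the CYP2C9 fraction. New clearance relative to baseline = fm × 0.47 + (1 − fm).
Steady-state concentration ratio = 1 / (new CL fraction), so new CL fraction = 1 / 1.69 = 0.5917.
fm × 0.47 + 1 − fm = 0.5917  ⇒  fm × (0.47 − 1) = −0.4083  ⇒  fm = 0.77.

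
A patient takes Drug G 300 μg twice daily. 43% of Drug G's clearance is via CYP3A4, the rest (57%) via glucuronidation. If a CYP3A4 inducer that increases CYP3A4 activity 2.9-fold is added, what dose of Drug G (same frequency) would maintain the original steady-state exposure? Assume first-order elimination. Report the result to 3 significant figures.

545 μg

The CYP3A4 pathway (43% of clearance) is boosted to 2.9× activity: 0.43 × 2.9 = 1.247.
The remaining 57% of clearance is unaffected.
New clearance relative to baseline: 1.247 + 0.57 = 1.817.
Css,avg = (dose rate)/CL, so holding Css fixed requires dose ∝ CL: 300 × 1.817 = 545 μg.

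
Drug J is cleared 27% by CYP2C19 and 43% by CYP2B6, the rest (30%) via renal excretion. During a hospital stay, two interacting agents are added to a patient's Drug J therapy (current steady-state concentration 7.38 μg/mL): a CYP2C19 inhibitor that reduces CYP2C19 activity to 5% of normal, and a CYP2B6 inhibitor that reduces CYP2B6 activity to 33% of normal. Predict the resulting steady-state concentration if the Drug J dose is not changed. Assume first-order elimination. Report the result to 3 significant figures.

The CYP2C19 pathway (27% of clearance) falls to 0.05× activity: 0.27 × 0.05 = 0.0135.
The CYP2B6 pathway (43% of clearance) is reduced to 0.33× activity: 0.43 × 0.33 = 0.1419.
The remaining 30% of clearance is unaffected.
Relative clearance = 0.0135 + 0.1419 + 0.3 = 0.4554.
Dividing the baseline by the relative clearance: 7.38 / 0.4554 = 16.2 μg/mL.

16.2 μg/mL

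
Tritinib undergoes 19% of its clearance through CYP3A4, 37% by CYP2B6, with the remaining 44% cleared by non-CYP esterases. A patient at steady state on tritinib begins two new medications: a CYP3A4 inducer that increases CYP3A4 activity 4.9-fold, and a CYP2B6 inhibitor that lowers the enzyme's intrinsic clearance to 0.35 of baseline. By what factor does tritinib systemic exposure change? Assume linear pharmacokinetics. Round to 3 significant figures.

The CYP3A4 pathway (19% of clearance) is boosted to 4.9× activity: 0.19 × 4.9 = 0.931.
The CYP2B6 pathway (37% of clearance) falls to 0.35× activity: 0.37 × 0.35 = 0.1295.
Non-CYP routes (44%) are unchanged.
CL_new/CL_old = 0.931 + 0.1295 + 0.44 = 1.5005.
Because systemic exposure varies inversely with clearance, the combined effect is 1 / 1.5005 = 0.666.

0.666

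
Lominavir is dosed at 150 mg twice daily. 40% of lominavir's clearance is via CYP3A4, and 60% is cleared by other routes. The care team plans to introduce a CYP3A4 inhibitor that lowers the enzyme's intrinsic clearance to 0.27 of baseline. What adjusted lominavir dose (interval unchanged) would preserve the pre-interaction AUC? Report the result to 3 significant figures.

CYP3A4: 0.4 × 0.27 = 0.108
Other: 0.6 (unchanged)
Relative clearance = 0.108 + 0.6 = 0.708.
Exposure is unchanged when dose changes in proportion to clearance. New dose = 150 mg × 0.708 = 106 mg.

106 mg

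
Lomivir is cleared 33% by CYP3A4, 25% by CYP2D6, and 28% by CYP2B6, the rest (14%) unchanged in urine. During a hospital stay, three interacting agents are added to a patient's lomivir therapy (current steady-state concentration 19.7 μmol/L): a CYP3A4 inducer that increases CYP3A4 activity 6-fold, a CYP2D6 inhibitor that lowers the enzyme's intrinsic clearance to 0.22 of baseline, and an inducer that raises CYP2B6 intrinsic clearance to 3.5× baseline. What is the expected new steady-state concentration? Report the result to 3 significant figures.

6.24 μmol/L

CYP3A4: 0.33 × 6 = 1.98
CYP2D6: 0.25 × 0.22 = 0.055
CYP2B6: 0.28 × 3.5 = 0.98
Other: 0.14 (unchanged)
CL_new/CL_old = 1.98 + 0.055 + 0.98 + 0.14 = 3.155.
Dividing the baseline by the relative clearance: 19.7 / 3.155 = 6.24 μmol/L.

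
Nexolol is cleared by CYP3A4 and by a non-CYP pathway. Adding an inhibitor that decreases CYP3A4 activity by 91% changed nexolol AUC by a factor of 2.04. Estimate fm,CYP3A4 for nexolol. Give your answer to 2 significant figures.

0.56

Write x for the fraction cleared via CYP3A4. The observed AUC change means clearance fell to 1/2.04 = 0.4902 of baseline.
Only the CYP3A4 route changed, so 0.4902 = x·0.09 + (1 − x), giving x = 0.56.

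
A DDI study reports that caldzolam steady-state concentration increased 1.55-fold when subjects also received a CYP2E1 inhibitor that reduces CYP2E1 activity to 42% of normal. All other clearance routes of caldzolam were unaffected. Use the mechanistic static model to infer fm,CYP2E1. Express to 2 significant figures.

Let fm be the CYP2E1 fraction. New clearance relative to baseline = fm × 0.42 + (1 − fm).
Steady-state concentration ratio = 1 / (new CL fraction), so new CL fraction = 1 / 1.55 = 0.6452.
fm × 0.42 + 1 − fm = 0.6452  ⇒  fm × (0.42 − 1) = −0.3548  ⇒  fm = 0.61.

0.61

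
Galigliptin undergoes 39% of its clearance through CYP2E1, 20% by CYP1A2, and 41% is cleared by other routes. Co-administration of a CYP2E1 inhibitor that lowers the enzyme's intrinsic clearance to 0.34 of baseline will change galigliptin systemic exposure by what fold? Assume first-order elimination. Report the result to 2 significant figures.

1.3

The CYP2E1 pathway (39% of clearance) falls to 0.34× activity: 0.39 × 0.34 = 0.1326.
CYP1A2 (20%) and the residual 41% are unaffected.
New clearance relative to baseline: 0.1326 + 0.2 + 0.41 = 0.7426.
Systemic exposure ratio = CL_old/CL_new = 1 / 0.7426 = 1.3.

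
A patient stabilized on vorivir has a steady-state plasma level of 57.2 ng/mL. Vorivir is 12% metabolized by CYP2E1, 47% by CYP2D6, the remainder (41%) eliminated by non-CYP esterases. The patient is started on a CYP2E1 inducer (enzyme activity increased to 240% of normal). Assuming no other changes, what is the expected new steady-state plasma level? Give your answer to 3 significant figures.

49.0 ng/mL

The CYP2E1 pathway (12% of clearance) increases to 2.4× activity: 0.12 × 2.4 = 0.288.
CYP2D6 (47%) and the residual 41% are unaffected.
New clearance relative to baseline: 0.288 + 0.47 + 0.41 = 1.168.
With dosing unchanged, steady-state plasma level scales as 1/CL: 57.2 / 1.168 = 49.0 ng/mL.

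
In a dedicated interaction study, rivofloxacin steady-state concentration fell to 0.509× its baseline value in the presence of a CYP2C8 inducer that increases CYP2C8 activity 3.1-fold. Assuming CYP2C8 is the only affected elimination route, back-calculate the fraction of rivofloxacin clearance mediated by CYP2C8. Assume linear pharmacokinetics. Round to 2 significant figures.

CL'/CL = 1 / 0.509 = 1.965
3.1·fm + (1 − fm) = 1.965
fm = (1.965 − 1) / (3.1 − 1) = 0.46

0.46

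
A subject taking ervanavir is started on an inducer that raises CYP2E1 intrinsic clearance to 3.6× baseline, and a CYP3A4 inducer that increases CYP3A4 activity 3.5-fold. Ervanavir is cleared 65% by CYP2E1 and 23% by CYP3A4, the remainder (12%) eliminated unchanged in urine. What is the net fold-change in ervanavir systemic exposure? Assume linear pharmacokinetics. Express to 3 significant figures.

The CYP2E1 pathway (65% of clearance) increases to 3.6× activity: 0.65 × 3.6 = 2.34.
The CYP3A4 pathway (23% of clearance) rises to 3.5× activity: 0.23 × 3.5 = 0.805.
Non-CYP routes (12%) are unchanged.
CL_new/CL_old = 2.34 + 0.805 + 0.12 = 3.265.
Because systemic exposure varies inversely with clearance, the combined effect is 1 / 3.265 = 0.306.

0.306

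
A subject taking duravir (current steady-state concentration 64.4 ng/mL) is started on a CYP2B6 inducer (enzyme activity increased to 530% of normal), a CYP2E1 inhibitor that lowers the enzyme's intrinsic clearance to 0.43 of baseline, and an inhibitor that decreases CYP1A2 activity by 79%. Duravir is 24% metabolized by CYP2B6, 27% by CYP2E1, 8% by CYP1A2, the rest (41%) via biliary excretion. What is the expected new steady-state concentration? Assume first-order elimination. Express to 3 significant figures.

The CYP2B6 pathway (24% of clearance) is boosted to 5.3× activity: 0.24 × 5.3 = 1.272.
The CYP2E1 pathway (27% of clearance) is reduced to 0.43× activity: 0.27 × 0.43 = 0.1161.
The CYP1A2 pathway (8% of clearance) is reduced to 0.21× activity: 0.08 × 0.21 = 0.0168.
Non-CYP routes (41%) are unchanged.
CL_new/CL_old = 1.272 + 0.1161 + 0.0168 + 0.41 = 1.8149.
Steady-state concentration ∝ 1/CL: new value = 64.4 / 1.8149 = 35.5 ng/mL.

35.5 ng/mL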